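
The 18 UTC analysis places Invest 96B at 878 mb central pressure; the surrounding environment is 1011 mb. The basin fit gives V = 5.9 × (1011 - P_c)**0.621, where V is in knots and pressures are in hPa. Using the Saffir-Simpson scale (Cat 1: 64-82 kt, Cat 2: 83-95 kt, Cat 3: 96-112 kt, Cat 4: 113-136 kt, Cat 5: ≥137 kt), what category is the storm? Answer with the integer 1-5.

4

ΔP = 1011 − 878 = 133 mb.
V ≈ 5.9 × 133^0.621 = 5.9 × 20.84 ≈ 123 kt.
123 kt falls in the Category 4 band.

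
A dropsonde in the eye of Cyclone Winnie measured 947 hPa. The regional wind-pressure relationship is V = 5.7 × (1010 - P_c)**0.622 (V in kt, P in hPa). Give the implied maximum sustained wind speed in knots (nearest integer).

75 kt

ΔP = 1010 − 947 = 63 hPa.
63^0.622 ≈ 13.158.
V ≈ 5.7 × 13.158 ≈ 75.0 kt.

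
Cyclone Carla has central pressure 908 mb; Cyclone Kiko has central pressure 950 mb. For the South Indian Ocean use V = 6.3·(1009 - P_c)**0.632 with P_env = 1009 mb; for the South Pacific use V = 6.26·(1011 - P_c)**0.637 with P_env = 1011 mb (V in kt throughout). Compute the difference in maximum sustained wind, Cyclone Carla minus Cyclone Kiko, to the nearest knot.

Cyclone Carla: ΔP = 101; V ≈ 6.3 × 101^0.632 ≈ 116.43 kt.
Cyclone Kiko: ΔP = 61; V ≈ 6.26 × 61^0.637 ≈ 85.87 kt.
Difference ≈ 116.43 − 85.87 = 30.56 → 31 kt.

31 kt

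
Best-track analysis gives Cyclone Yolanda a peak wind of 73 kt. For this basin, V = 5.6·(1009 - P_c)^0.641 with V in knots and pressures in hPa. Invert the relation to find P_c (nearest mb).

954 mb

ΔP = (V / 5.6)^(1/0.641) = (73/5.6)^1.560.
73/5.6 = 13.036; 13.036^1.560 ≈ 54.91 mb.
P_c = 1009 − 54.91 = 954.09 ≈ 954 mb.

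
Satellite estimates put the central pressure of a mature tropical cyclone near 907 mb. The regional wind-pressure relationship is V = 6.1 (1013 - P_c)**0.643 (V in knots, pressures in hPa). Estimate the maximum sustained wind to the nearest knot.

122 kt

ΔP = 1013 − 907 = 106 mb.
106^0.643 ≈ 20.057.
V ≈ 6.1 × 20.057 ≈ 122.3 kt.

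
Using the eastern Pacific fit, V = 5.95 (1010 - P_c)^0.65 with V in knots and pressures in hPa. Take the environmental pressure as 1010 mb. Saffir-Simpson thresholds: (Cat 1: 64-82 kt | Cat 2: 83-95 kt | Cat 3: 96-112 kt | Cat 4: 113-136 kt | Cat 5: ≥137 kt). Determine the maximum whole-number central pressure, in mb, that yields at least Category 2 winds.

Category 2 begins at V = 83 kt.
Required ΔP = (83/5.95)^(1/0.65) = 13.950^1.538 ≈ 57.66 mb.
P_c ≤ 1010 − 57.66 = 952.34, so the highest integer P_c is 952 mb.

952 mb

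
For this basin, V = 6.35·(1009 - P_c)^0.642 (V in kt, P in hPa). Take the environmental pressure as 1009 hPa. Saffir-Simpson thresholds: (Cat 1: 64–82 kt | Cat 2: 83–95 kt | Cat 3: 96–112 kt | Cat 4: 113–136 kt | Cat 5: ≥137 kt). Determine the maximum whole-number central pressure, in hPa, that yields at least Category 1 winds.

Category 1 begins at V = 64 kt.
Required ΔP = (64/6.35)^(1/0.642) = 10.079^1.558 ≈ 36.55 hPa.
P_c ≤ 1009 − 36.55 = 972.45, so the highest integer P_c is 972 hPa.

972 hPa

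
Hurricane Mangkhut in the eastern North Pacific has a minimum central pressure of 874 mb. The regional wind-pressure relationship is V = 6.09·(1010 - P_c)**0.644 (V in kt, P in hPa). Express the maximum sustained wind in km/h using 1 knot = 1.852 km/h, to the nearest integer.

267 km/h

ΔP = 1010 − 874 = 136 mb.
V ≈ 6.09 × 136^0.644 = 6.09 × 23.659 ≈ 144.084 kt.
144.084 × 1.852 ≈ 266.84 km/h → 267 km/h.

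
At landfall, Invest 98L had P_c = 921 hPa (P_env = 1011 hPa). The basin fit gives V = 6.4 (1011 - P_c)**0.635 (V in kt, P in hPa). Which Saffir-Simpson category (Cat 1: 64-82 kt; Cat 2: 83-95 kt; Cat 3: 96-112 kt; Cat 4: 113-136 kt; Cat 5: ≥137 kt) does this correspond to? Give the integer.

ΔP = 1011 − 921 = 90 hPa.
V ≈ 6.4 × 90^0.635 = 6.4 × 17.42 ≈ 111 kt.
111 kt falls in the Category 3 band.

3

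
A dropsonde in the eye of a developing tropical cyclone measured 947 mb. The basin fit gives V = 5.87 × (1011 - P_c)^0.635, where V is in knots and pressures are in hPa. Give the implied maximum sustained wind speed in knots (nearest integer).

82 kt

ΔP = 1011 − 947 = 64 mb.
64^0.635 ≈ 14.026.
V ≈ 5.87 × 14.026 ≈ 82.3 kt.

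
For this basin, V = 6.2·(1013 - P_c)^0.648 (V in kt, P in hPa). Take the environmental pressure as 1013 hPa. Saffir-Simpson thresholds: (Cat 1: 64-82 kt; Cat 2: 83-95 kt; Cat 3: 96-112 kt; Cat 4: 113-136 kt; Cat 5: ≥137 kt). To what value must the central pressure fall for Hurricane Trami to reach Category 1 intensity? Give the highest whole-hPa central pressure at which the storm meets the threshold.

Category 1 begins at V = 64 kt.
Required ΔP = (64/6.2)^(1/0.648) = 10.323^1.543 ≈ 36.68 hPa.
P_c ≤ 1013 − 36.68 = 976.32, so the highest integer P_c is 976 hPa.

976 hPa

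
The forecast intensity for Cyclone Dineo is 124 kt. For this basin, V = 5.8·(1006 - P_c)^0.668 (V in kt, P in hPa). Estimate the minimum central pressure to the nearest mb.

ΔP = (V / 5.8)^(1/0.668) = (124/5.8)^1.497.
124/5.8 = 21.379; 21.379^1.497 ≈ 97.95 mb.
P_c = 1006 − 97.95 = 908.05 ≈ 908 mb.

908 mb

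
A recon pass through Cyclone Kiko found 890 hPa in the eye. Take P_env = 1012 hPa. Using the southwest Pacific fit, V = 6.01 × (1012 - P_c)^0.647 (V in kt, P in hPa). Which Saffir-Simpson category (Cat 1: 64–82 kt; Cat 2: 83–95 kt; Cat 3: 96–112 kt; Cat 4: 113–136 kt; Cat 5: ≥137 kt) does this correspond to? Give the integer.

ΔP = 1012 − 890 = 122 hPa.
V ≈ 6.01 × 122^0.647 = 6.01 × 22.38 ≈ 135 kt.
135 kt falls in the Category 4 band.

4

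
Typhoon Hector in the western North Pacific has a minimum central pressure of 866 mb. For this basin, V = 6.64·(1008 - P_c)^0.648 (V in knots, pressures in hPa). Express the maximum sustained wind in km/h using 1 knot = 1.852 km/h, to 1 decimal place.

305.1 km/h

ΔP = 1008 − 866 = 142 mb.
V ≈ 6.64 × 142^0.648 = 6.64 × 24.813 ≈ 164.760 kt.
164.760 × 1.852 ≈ 305.13 km/h → 305.1 km/h.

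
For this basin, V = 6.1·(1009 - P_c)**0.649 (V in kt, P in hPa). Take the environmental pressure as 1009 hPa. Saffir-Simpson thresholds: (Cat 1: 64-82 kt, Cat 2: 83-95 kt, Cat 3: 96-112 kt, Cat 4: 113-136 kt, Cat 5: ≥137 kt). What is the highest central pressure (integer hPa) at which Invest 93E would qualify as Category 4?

Category 4 begins at V = 113 kt.
Required ΔP = (113/6.1)^(1/0.649) = 18.525^1.541 ≈ 89.82 hPa.
P_c ≤ 1009 − 89.82 = 919.18, so the highest integer P_c is 919 hPa.

919 hPa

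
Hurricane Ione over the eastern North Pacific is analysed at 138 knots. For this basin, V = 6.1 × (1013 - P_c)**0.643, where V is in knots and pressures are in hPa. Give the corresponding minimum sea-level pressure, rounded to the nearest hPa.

885 hPa

ΔP = (V / 6.1)^(1/0.643) = (138/6.1)^1.555.
138/6.1 = 22.623; 22.623^1.555 ≈ 127.82 hPa.
P_c = 1013 − 127.82 = 885.18 ≈ 885 hPa.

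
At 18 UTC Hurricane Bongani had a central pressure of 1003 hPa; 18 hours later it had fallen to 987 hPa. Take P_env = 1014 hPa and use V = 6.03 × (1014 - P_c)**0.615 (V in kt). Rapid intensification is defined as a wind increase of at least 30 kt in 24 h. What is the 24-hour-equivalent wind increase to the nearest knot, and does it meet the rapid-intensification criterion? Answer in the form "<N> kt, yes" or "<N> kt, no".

26 kt, no

V₁: ΔP = 11, V ≈ 6.03 × 11^0.615 ≈ 26.35 kt.
V₂: ΔP = 27, V ≈ 6.03 × 27^0.615 ≈ 45.77 kt.
ΔV over 18 h = 19.42 kt → 24 h equivalent = 19.42 × 24/18 ≈ 25.89 kt.
26 kt < 30 kt ⇒ not rapid intensification.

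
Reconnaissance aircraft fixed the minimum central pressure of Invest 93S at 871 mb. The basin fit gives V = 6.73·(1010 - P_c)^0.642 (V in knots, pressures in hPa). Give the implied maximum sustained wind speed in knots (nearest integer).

160 kt

ΔP = 1010 − 871 = 139 mb.
139^0.642 ≈ 23.758.
V ≈ 6.73 × 23.758 ≈ 159.9 kt.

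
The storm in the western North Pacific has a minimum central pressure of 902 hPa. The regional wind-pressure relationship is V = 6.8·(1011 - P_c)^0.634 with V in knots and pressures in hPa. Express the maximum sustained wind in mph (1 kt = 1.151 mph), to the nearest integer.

ΔP = 1011 − 902 = 109 hPa.
V ≈ 6.8 × 109^0.634 = 6.8 × 19.576 ≈ 133.118 kt.
133.118 × 1.151 ≈ 153.22 mph → 153 mph.

153 mph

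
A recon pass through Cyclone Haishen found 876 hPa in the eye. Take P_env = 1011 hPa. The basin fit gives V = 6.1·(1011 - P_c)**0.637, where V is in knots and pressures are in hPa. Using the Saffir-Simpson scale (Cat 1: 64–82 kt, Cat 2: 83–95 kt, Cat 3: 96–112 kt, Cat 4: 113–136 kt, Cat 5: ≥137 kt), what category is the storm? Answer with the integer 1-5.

5

ΔP = 1011 − 876 = 135 hPa.
V ≈ 6.1 × 135^0.637 = 6.1 × 22.75 ≈ 139 kt.
139 kt falls in the Category 5 band.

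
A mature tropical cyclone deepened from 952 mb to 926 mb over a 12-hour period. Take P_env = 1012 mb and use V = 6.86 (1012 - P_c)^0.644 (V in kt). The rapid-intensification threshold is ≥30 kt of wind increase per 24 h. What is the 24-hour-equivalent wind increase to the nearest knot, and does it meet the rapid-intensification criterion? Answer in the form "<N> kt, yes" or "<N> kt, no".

50 kt, yes

V₁: ΔP = 60, V ≈ 6.86 × 60^0.644 ≈ 95.82 kt.
V₂: ΔP = 86, V ≈ 6.86 × 86^0.644 ≈ 120.82 kt.
ΔV over 12 h = 25.00 kt → 24 h equivalent = 25.00 × 24/12 ≈ 50.00 kt.
50 kt ≥ 30 kt ⇒ rapid intensification.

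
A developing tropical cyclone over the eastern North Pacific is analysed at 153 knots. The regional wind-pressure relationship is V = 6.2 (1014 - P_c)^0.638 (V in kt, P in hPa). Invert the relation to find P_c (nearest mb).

ΔP = (V / 6.2)^(1/0.638) = (153/6.2)^1.567.
153/6.2 = 24.677; 24.677^1.567 ≈ 152.16 mb.
P_c = 1014 − 152.16 = 861.84 ≈ 862 mb.

862 mb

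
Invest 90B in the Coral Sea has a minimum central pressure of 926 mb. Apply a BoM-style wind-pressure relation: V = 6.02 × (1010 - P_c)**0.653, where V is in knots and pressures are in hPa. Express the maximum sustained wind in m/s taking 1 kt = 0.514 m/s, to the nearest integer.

ΔP = 1010 − 926 = 84 mb.
V ≈ 6.02 × 84^0.653 = 6.02 × 18.053 ≈ 108.680 kt.
108.680 × 0.514 ≈ 55.86 m/s → 56 m/s.

56 m/s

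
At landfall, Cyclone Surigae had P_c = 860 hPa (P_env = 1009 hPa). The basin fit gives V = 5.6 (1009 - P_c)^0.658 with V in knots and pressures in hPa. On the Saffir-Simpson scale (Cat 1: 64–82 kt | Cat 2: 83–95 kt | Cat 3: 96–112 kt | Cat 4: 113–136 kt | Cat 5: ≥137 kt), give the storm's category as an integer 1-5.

ΔP = 1009 − 860 = 149 hPa.
V ≈ 5.6 × 149^0.658 = 5.6 × 26.91 ≈ 151 kt.
151 kt falls in the Category 5 band.

5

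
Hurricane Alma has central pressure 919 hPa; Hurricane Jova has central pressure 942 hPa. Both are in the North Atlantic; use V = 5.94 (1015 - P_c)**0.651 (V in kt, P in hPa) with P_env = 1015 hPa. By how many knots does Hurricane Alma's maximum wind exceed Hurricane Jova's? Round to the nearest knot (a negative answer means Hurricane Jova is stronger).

Hurricane Alma: ΔP = 96; V ≈ 5.94 × 96^0.651 ≈ 115.94 kt.
Hurricane Jova: ΔP = 73; V ≈ 5.94 × 73^0.651 ≈ 97.01 kt.
Difference ≈ 115.94 − 97.01 = 18.93 → 19 kt.

19 kt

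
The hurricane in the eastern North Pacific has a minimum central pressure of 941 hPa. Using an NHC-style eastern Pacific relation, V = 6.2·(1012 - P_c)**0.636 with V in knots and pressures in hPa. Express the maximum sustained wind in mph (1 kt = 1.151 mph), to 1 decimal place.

ΔP = 1012 − 941 = 71 hPa.
V ≈ 6.2 × 71^0.636 = 6.2 × 15.045 ≈ 93.281 kt.
93.281 × 1.151 ≈ 107.37 mph → 107.4 mph.

107.4 mph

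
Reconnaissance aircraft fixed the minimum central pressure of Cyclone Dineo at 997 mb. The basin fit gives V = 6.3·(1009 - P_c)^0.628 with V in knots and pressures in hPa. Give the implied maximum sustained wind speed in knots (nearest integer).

30 kt

ΔP = 1009 − 997 = 12 mb.
12^0.628 ≈ 4.761.
V ≈ 6.3 × 4.761 ≈ 30.0 kt.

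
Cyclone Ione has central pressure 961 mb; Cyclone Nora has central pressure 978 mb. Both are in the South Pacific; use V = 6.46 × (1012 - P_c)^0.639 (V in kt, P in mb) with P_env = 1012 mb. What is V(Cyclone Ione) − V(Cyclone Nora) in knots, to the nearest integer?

18 kt

Cyclone Ione: ΔP = 51; V ≈ 6.46 × 51^0.639 ≈ 79.68 kt.
Cyclone Nora: ΔP = 34; V ≈ 6.46 × 34^0.639 ≈ 61.50 kt.
Difference ≈ 79.68 − 61.50 = 18.18 → 18 kt.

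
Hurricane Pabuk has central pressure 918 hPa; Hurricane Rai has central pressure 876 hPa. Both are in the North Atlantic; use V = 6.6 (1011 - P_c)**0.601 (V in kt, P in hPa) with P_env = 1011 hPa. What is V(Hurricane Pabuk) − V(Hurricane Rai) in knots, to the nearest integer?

-25 kt

Hurricane Pabuk: ΔP = 93; V ≈ 6.6 × 93^0.601 ≈ 100.60 kt.
Hurricane Rai: ΔP = 135; V ≈ 6.6 × 135^0.601 ≈ 125.86 kt.
Difference ≈ 100.60 − 125.86 = -25.26 → -25 kt.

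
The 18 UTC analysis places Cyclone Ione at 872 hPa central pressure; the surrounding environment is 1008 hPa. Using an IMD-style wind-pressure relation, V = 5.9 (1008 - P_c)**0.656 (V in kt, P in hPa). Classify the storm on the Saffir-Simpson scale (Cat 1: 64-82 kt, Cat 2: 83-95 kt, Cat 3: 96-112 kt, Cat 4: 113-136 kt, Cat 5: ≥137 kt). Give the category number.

ΔP = 1008 − 872 = 136 hPa.
V ≈ 5.9 × 136^0.656 = 5.9 × 25.10 ≈ 148 kt.
148 kt falls in the Category 5 band.

5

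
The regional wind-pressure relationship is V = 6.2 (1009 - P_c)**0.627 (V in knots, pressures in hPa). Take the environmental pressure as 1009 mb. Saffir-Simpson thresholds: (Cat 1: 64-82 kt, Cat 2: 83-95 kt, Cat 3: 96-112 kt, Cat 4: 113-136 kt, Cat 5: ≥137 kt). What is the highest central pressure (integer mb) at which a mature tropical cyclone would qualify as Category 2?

946 mb

Category 2 begins at V = 83 kt.
Required ΔP = (83/6.2)^(1/0.627) = 13.387^1.595 ≈ 62.65 mb.
P_c ≤ 1009 − 62.65 = 946.35, so the highest integer P_c is 946 mb.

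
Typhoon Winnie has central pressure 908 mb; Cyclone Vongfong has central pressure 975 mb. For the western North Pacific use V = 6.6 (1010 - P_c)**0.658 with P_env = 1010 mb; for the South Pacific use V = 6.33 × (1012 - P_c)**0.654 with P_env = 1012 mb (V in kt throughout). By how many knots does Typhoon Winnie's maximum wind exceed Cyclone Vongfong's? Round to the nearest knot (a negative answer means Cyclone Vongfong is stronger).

71 kt

Typhoon Winnie: ΔP = 102; V ≈ 6.6 × 102^0.658 ≈ 138.42 kt.
Cyclone Vongfong: ΔP = 37; V ≈ 6.33 × 37^0.654 ≈ 67.14 kt.
Difference ≈ 138.42 − 67.14 = 71.28 → 71 kt.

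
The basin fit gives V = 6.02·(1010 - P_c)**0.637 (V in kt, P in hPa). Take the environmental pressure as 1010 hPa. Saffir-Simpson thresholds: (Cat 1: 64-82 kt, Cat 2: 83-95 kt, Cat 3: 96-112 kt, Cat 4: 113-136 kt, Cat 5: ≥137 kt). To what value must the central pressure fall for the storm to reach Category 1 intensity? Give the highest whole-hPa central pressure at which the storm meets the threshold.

Category 1 begins at V = 64 kt.
Required ΔP = (64/6.02)^(1/0.637) = 10.631^1.570 ≈ 40.89 hPa.
P_c ≤ 1010 − 40.89 = 969.11, so the highest integer P_c is 969 hPa.

969 hPa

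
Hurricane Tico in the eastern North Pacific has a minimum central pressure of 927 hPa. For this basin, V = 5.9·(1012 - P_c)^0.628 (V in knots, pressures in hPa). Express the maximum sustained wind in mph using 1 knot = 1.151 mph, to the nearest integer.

111 mph

ΔP = 1012 − 927 = 85 hPa.
V ≈ 5.9 × 85^0.628 = 5.9 × 16.281 ≈ 96.057 kt.
96.057 × 1.151 ≈ 110.56 mph → 111 mph.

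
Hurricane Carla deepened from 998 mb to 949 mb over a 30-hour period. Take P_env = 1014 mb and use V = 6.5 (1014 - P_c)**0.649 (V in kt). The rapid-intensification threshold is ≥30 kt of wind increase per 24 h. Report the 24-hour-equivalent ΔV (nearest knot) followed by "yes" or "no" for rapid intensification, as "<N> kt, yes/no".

47 kt, yes

V₁: ΔP = 16, V ≈ 6.5 × 16^0.649 ≈ 39.30 kt.
V₂: ΔP = 65, V ≈ 6.5 × 65^0.649 ≈ 97.61 kt.
ΔV over 30 h = 58.31 kt → 24 h equivalent = 58.31 × 24/30 ≈ 46.65 kt.
47 kt ≥ 30 kt ⇒ rapid intensification.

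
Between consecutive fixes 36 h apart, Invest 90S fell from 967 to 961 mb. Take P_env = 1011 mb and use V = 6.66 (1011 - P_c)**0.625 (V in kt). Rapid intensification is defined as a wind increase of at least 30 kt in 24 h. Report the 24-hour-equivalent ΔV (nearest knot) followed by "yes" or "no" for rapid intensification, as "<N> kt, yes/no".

4 kt, no

V₁: ΔP = 44, V ≈ 6.66 × 44^0.625 ≈ 70.90 kt.
V₂: ΔP = 50, V ≈ 6.66 × 50^0.625 ≈ 76.79 kt.
ΔV over 36 h = 5.89 kt → 24 h equivalent = 5.89 × 24/36 ≈ 3.93 kt.
4 kt < 30 kt ⇒ not rapid intensification.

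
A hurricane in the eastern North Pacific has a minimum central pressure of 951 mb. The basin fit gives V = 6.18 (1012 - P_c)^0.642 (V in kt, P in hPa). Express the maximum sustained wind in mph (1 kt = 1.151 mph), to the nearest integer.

ΔP = 1012 − 951 = 61 mb.
V ≈ 6.18 × 61^0.642 = 6.18 × 14.002 ≈ 86.531 kt.
86.531 × 1.151 ≈ 99.60 mph → 100 mph.

100 mph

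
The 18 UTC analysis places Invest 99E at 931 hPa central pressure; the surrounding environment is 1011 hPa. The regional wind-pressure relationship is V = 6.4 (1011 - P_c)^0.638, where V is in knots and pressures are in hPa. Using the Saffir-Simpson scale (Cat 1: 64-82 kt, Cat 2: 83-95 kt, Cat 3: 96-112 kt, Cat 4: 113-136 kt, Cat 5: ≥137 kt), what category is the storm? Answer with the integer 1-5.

3

ΔP = 1011 − 931 = 80 hPa.
V ≈ 6.4 × 80^0.638 = 6.4 × 16.37 ≈ 105 kt.
105 kt falls in the Category 3 band.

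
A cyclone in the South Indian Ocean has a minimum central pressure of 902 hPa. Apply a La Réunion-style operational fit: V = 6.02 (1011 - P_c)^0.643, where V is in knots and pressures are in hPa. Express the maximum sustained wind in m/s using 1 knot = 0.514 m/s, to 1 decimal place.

63.2 m/s

ΔP = 1011 − 902 = 109 hPa.
V ≈ 6.02 × 109^0.643 = 6.02 × 20.420 ≈ 122.931 kt.
122.931 × 0.514 ≈ 63.19 m/s → 63.2 m/s.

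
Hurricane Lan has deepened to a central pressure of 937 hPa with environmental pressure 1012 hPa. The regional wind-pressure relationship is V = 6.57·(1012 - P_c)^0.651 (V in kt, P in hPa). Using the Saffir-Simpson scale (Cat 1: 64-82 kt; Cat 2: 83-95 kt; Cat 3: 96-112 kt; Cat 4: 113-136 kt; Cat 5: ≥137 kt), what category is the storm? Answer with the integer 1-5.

3

ΔP = 1012 − 937 = 75 hPa.
V ≈ 6.57 × 75^0.651 = 6.57 × 16.62 ≈ 109 kt.
109 kt falls in the Category 3 band.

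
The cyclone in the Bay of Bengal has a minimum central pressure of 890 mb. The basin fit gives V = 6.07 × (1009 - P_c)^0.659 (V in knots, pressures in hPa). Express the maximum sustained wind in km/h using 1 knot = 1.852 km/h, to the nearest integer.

ΔP = 1009 − 890 = 119 mb.
V ≈ 6.07 × 119^0.659 = 6.07 × 23.323 ≈ 141.571 kt.
141.571 × 1.852 ≈ 262.19 km/h → 262 km/h.

262 km/h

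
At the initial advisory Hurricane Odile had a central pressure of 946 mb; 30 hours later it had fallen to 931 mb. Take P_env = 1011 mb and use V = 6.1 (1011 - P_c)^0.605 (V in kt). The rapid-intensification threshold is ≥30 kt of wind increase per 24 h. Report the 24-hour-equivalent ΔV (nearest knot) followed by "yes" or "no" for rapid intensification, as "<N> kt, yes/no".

8 kt, no

V₁: ΔP = 65, V ≈ 6.1 × 65^0.605 ≈ 76.23 kt.
V₂: ΔP = 80, V ≈ 6.1 × 80^0.605 ≈ 86.44 kt.
ΔV over 30 h = 10.21 kt → 24 h equivalent = 10.21 × 24/30 ≈ 8.17 kt.
8 kt < 30 kt ⇒ not rapid intensification.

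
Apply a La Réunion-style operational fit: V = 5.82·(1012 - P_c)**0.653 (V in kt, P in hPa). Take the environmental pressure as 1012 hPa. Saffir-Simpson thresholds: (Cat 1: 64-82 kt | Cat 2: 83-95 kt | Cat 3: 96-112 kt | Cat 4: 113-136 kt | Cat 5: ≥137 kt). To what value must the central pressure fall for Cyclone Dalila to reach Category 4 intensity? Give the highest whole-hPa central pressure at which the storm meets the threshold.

Category 4 begins at V = 113 kt.
Required ΔP = (113/5.82)^(1/0.653) = 19.416^1.531 ≈ 93.90 hPa.
P_c ≤ 1012 − 93.90 = 918.10, so the highest integer P_c is 918 hPa.

918 hPa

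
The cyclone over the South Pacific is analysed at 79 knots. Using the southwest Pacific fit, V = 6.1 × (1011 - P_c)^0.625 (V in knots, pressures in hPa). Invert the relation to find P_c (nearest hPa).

951 hPa

ΔP = (V / 6.1)^(1/0.625) = (79/6.1)^1.600.
79/6.1 = 12.951; 12.951^1.600 ≈ 60.21 hPa.
P_c = 1011 − 60.21 = 950.79 ≈ 951 hPa.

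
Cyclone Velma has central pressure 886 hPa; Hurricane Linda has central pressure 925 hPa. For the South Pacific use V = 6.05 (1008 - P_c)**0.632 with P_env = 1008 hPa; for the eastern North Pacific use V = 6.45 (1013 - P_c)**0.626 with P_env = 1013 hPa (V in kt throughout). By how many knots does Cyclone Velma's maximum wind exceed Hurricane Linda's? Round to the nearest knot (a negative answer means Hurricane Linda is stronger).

Cyclone Velma: ΔP = 122; V ≈ 6.05 × 122^0.632 ≈ 125.99 kt.
Hurricane Linda: ΔP = 88; V ≈ 6.45 × 88^0.626 ≈ 106.37 kt.
Difference ≈ 125.99 − 106.37 = 19.62 → 20 kt.

20 kt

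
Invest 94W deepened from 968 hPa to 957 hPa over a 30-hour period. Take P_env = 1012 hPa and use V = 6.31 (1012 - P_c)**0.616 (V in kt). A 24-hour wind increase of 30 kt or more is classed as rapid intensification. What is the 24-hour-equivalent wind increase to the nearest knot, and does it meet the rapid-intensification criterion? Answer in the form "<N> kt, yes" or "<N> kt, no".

8 kt, no

V₁: ΔP = 44, V ≈ 6.31 × 44^0.616 ≈ 64.92 kt.
V₂: ΔP = 55, V ≈ 6.31 × 55^0.616 ≈ 74.49 kt.
ΔV over 30 h = 9.57 kt → 24 h equivalent = 9.57 × 24/30 ≈ 7.66 kt.
8 kt < 30 kt ⇒ not rapid intensification.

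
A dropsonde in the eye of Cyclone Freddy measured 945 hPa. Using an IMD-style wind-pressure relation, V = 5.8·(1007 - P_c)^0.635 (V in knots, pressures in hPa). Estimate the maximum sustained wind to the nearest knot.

80 kt

ΔP = 1007 − 945 = 62 hPa.
62^0.635 ≈ 13.746.
V ≈ 5.8 × 13.746 ≈ 79.7 kt.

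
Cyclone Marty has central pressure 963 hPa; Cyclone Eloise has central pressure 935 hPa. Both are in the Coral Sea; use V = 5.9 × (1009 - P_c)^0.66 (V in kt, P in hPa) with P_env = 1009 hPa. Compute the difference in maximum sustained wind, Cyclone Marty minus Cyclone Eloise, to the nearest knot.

Cyclone Marty: ΔP = 46; V ≈ 5.9 × 46^0.66 ≈ 73.84 kt.
Cyclone Eloise: ΔP = 74; V ≈ 5.9 × 74^0.66 ≈ 101.05 kt.
Difference ≈ 73.84 − 101.05 = -27.21 → -27 kt.

-27 kt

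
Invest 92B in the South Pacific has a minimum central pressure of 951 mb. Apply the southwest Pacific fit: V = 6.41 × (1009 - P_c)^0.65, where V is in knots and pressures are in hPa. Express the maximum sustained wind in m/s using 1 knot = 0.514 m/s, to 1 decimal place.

46.1 m/s

ΔP = 1009 − 951 = 58 mb.
V ≈ 6.41 × 58^0.65 = 6.41 × 14.003 ≈ 89.761 kt.
89.761 × 0.514 ≈ 46.14 m/s → 46.1 m/s.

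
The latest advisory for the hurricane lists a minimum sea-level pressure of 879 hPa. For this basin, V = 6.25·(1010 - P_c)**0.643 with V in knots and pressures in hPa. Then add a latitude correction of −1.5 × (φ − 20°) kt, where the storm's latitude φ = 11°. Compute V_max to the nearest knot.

157 kt

ΔP = 1010 − 879 = 131 hPa.
131^0.643 ≈ 22.983.
V ≈ 6.25 × 22.983 ≈ 143.6 kt.
Latitude correction: −1.5 × (11 − 20) = 13.5 kt.
Corrected V ≈ 157.1 kt → 157 kt.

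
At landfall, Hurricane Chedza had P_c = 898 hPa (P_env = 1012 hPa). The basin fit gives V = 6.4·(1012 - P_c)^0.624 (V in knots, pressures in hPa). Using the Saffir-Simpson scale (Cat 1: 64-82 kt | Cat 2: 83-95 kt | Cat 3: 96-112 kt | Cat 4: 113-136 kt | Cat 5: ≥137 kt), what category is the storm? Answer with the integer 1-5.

ΔP = 1012 − 898 = 114 hPa.
V ≈ 6.4 × 114^0.624 = 6.4 × 19.21 ≈ 123 kt.
123 kt falls in the Category 4 band.

4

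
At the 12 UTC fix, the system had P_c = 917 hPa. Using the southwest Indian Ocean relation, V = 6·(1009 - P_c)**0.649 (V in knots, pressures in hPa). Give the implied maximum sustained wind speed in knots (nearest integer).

ΔP = 1009 − 917 = 92 hPa.
92^0.649 ≈ 18.815.
V ≈ 6 × 18.815 ≈ 112.9 kt.

113 kt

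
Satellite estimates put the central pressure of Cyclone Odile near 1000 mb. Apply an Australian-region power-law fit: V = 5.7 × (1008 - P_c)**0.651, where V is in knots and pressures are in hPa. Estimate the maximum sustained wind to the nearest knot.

22 kt

ΔP = 1008 − 1000 = 8 mb.
8^0.651 ≈ 3.872.
V ≈ 5.7 × 3.872 ≈ 22.1 kt.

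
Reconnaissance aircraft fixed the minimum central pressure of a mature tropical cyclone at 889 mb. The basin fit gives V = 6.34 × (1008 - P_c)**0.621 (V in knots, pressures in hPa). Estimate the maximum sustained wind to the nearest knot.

ΔP = 1008 − 889 = 119 mb.
119^0.621 ≈ 19.450.
V ≈ 6.34 × 19.450 ≈ 123.3 kt.

123 kt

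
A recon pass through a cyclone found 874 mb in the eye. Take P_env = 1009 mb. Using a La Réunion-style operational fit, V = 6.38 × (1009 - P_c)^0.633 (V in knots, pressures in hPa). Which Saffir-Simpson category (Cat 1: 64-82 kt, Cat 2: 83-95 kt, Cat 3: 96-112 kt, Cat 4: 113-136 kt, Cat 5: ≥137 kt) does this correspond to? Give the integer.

5

ΔP = 1009 − 874 = 135 mb.
V ≈ 6.38 × 135^0.633 = 6.38 × 22.31 ≈ 142 kt.
142 kt falls in the Category 5 band.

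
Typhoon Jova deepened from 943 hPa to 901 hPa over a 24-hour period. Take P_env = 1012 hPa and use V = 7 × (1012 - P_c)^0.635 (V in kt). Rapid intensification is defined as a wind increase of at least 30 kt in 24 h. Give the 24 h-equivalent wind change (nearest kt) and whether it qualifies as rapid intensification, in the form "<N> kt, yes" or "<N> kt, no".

V₁: ΔP = 69, V ≈ 7 × 69^0.635 ≈ 102.98 kt.
V₂: ΔP = 111, V ≈ 7 × 111^0.635 ≈ 139.28 kt.
ΔV over 24 h = 36.30 kt → 24 h equivalent = 36.30 × 24/24 ≈ 36.30 kt.
36 kt ≥ 30 kt ⇒ rapid intensification.

36 kt, yes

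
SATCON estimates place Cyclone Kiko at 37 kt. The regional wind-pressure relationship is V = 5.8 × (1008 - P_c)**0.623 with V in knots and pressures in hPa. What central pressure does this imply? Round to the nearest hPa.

988 hPa

ΔP = (V / 5.8)^(1/0.623) = (37/5.8)^1.605.
37/5.8 = 6.379; 6.379^1.605 ≈ 19.58 hPa.
P_c = 1008 − 19.58 = 988.42 ≈ 988 hPa.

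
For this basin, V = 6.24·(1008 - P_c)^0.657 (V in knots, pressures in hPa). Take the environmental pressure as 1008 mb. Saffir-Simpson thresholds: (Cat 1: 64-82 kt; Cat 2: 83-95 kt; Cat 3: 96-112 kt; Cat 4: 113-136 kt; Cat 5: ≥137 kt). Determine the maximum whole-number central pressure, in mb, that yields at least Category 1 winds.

973 mb

Category 1 begins at V = 64 kt.
Required ΔP = (64/6.24)^(1/0.657) = 10.256^1.522 ≈ 34.58 mb.
P_c ≤ 1008 − 34.58 = 973.42, so the highest integer P_c is 973 mb.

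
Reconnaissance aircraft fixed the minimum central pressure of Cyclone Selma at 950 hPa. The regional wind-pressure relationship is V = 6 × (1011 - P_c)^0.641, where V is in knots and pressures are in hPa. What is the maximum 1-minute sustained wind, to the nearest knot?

84 kt

ΔP = 1011 − 950 = 61 hPa.
61^0.641 ≈ 13.944.
V ≈ 6 × 13.944 ≈ 83.7 kt.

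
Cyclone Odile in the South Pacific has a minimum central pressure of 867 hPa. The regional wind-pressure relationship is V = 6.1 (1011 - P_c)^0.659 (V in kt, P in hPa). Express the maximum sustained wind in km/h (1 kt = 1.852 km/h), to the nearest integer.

299 km/h

ΔP = 1011 − 867 = 144 hPa.
V ≈ 6.1 × 144^0.659 = 6.1 × 26.446 ≈ 161.321 kt.
161.321 × 1.852 ≈ 298.77 km/h → 299 km/h.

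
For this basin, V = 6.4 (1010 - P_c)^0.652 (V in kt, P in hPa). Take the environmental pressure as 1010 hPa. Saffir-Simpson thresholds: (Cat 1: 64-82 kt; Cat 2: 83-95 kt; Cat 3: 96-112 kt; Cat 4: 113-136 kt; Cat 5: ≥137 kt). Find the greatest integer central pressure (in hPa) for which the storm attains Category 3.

Category 3 begins at V = 96 kt.
Required ΔP = (96/6.4)^(1/0.652) = 15.000^1.534 ≈ 63.65 hPa.
P_c ≤ 1010 − 63.65 = 946.35, so the highest integer P_c is 946 hPa.

946 hPa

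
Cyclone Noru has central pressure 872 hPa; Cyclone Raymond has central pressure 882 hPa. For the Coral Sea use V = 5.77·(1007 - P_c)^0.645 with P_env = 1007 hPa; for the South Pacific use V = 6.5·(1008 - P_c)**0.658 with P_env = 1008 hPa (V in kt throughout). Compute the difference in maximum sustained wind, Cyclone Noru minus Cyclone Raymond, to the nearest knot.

Cyclone Noru: ΔP = 135; V ≈ 5.77 × 135^0.645 ≈ 136.53 kt.
Cyclone Raymond: ΔP = 126; V ≈ 6.5 × 126^0.658 ≈ 156.66 kt.
Difference ≈ 136.53 − 156.66 = -20.13 → -20 kt.

-20 kt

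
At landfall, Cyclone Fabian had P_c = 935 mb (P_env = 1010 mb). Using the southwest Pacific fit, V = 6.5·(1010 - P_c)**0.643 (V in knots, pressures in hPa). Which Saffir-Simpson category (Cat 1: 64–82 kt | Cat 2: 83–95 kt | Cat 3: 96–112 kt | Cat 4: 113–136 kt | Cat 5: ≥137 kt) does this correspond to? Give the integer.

3

ΔP = 1010 − 935 = 75 mb.
V ≈ 6.5 × 75^0.643 = 6.5 × 16.06 ≈ 104 kt.
104 kt falls in the Category 3 band.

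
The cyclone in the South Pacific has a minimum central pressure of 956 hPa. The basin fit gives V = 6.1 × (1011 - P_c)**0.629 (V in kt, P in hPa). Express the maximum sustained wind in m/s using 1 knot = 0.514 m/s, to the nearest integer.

39 m/s

ΔP = 1011 − 956 = 55 hPa.
V ≈ 6.1 × 55^0.629 = 6.1 × 12.436 ≈ 75.861 kt.
75.861 × 0.514 ≈ 38.99 m/s → 39 m/s.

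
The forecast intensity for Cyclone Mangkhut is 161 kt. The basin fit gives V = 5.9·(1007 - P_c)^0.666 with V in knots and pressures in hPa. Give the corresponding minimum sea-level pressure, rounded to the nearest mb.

ΔP = (V / 5.9)^(1/0.666) = (161/5.9)^1.502.
161/5.9 = 27.288; 27.288^1.502 ≈ 143.26 mb.
P_c = 1007 − 143.26 = 863.74 ≈ 864 mb.

864 mb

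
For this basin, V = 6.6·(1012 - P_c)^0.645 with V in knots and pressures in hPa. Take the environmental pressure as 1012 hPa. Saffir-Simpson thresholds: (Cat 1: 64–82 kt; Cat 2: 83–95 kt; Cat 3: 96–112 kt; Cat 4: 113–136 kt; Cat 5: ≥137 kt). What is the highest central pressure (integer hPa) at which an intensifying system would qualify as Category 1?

Category 1 begins at V = 64 kt.
Required ΔP = (64/6.6)^(1/0.645) = 9.697^1.550 ≈ 33.86 hPa.
P_c ≤ 1012 − 33.86 = 978.14, so the highest integer P_c is 978 hPa.

978 hPa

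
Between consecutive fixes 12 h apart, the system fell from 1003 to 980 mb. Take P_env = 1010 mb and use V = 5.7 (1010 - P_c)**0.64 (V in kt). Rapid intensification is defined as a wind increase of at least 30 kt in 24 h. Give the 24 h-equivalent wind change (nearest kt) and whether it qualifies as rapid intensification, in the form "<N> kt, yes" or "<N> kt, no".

61 kt, yes

V₁: ΔP = 7, V ≈ 5.7 × 7^0.64 ≈ 19.80 kt.
V₂: ΔP = 30, V ≈ 5.7 × 30^0.64 ≈ 50.26 kt.
ΔV over 12 h = 30.46 kt → 24 h equivalent = 30.46 × 24/12 ≈ 60.92 kt.
61 kt ≥ 30 kt ⇒ rapid intensification.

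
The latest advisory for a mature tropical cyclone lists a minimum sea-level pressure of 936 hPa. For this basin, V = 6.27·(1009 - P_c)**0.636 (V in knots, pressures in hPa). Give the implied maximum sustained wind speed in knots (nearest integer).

ΔP = 1009 − 936 = 73 hPa.
73^0.636 ≈ 15.313.
V ≈ 6.27 × 15.313 ≈ 96.0 kt.

96 kt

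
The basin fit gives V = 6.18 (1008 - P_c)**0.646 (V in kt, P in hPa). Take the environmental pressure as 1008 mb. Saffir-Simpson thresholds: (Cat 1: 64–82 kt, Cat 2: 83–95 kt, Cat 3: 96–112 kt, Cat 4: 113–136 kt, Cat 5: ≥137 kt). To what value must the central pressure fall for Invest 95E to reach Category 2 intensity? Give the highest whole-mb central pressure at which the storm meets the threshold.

952 mb

Category 2 begins at V = 83 kt.
Required ΔP = (83/6.18)^(1/0.646) = 13.430^1.548 ≈ 55.75 mb.
P_c ≤ 1008 − 55.75 = 952.25, so the highest integer P_c is 952 mb.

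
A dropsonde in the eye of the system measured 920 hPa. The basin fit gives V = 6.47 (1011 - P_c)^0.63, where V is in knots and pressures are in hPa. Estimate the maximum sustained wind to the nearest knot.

ΔP = 1011 − 920 = 91 hPa.
91^0.63 ≈ 17.147.
V ≈ 6.47 × 17.147 ≈ 110.9 kt.

111 kt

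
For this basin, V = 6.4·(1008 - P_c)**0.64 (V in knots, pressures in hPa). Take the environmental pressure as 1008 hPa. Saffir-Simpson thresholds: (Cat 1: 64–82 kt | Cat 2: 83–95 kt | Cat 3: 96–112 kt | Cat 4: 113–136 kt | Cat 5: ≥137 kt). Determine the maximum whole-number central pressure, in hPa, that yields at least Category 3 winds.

939 hPa

Category 3 begins at V = 96 kt.
Required ΔP = (96/6.4)^(1/0.64) = 15.000^1.562 ≈ 68.81 hPa.
P_c ≤ 1008 − 68.81 = 939.19, so the highest integer P_c is 939 hPa.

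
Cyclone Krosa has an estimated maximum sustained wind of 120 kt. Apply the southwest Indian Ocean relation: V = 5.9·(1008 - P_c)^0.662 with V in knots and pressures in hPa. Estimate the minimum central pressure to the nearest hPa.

913 hPa

ΔP = (V / 5.9)^(1/0.662) = (120/5.9)^1.511.
120/5.9 = 20.339; 20.339^1.511 ≈ 94.70 hPa.
P_c = 1008 − 94.70 = 913.30 ≈ 913 hPa.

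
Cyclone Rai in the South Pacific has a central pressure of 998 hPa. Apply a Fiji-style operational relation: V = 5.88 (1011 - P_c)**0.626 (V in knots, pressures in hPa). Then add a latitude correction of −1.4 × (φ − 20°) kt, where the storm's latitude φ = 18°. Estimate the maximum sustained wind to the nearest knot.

32 kt

ΔP = 1011 − 998 = 13 hPa.
13^0.626 ≈ 4.981.
V ≈ 5.88 × 4.981 ≈ 29.3 kt.
Latitude correction: −1.4 × (18 − 20) = 2.8 kt.
Corrected V ≈ 32.1 kt → 32 kt.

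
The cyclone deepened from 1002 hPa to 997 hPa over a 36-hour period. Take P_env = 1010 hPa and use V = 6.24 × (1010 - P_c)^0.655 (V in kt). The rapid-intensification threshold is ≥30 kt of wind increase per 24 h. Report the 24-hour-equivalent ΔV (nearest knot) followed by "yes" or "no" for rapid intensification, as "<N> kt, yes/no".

V₁: ΔP = 8, V ≈ 6.24 × 8^0.655 ≈ 24.36 kt.
V₂: ΔP = 13, V ≈ 6.24 × 13^0.655 ≈ 33.48 kt.
ΔV over 36 h = 9.12 kt → 24 h equivalent = 9.12 × 24/36 ≈ 6.08 kt.
6 kt < 30 kt ⇒ not rapid intensification.

6 kt, no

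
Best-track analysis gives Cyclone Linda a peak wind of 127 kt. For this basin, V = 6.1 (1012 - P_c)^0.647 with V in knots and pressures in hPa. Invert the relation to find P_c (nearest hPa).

903 hPa

ΔP = (V / 6.1)^(1/0.647) = (127/6.1)^1.546.
127/6.1 = 20.820; 20.820^1.546 ≈ 109.10 hPa.
P_c = 1012 − 109.10 = 902.90 ≈ 903 hPa.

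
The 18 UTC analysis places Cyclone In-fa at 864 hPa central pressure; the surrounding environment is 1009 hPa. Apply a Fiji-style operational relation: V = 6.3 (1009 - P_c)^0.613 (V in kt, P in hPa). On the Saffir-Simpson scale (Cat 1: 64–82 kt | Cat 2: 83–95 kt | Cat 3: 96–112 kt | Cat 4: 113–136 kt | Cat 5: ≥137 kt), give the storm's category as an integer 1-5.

ΔP = 1009 − 864 = 145 hPa.
V ≈ 6.3 × 145^0.613 = 6.3 × 21.13 ≈ 133 kt.
133 kt falls in the Category 4 band.

4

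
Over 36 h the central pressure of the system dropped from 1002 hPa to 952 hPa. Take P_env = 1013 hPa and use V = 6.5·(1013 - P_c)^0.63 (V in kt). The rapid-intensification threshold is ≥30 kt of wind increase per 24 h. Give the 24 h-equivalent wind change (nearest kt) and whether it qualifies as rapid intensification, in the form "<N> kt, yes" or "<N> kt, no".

38 kt, yes

V₁: ΔP = 11, V ≈ 6.5 × 11^0.63 ≈ 29.44 kt.
V₂: ΔP = 61, V ≈ 6.5 × 61^0.63 ≈ 86.63 kt.
ΔV over 36 h = 57.19 kt → 24 h equivalent = 57.19 × 24/36 ≈ 38.13 kt.
38 kt ≥ 30 kt ⇒ rapid intensification.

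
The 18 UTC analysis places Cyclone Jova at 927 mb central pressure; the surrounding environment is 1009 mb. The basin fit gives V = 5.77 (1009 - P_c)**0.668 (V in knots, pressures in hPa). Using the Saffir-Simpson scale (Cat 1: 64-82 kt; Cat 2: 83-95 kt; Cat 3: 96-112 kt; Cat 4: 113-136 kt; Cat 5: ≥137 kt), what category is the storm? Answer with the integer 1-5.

3

ΔP = 1009 − 927 = 82 mb.
V ≈ 5.77 × 82^0.668 = 5.77 × 18.99 ≈ 110 kt.
110 kt falls in the Category 3 band.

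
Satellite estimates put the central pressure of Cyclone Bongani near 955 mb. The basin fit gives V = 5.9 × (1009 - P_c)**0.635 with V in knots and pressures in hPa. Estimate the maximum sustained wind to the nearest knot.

74 kt

ΔP = 1009 − 955 = 54 mb.
54^0.635 ≈ 12.591.
V ≈ 5.9 × 12.591 ≈ 74.3 kt.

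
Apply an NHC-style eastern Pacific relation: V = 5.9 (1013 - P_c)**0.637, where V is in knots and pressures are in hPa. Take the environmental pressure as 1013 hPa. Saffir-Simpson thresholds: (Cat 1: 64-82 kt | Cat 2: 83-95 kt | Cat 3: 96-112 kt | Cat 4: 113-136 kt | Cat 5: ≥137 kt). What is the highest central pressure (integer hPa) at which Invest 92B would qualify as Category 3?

933 hPa

Category 3 begins at V = 96 kt.
Required ΔP = (96/5.9)^(1/0.637) = 16.271^1.570 ≈ 79.75 hPa.
P_c ≤ 1013 − 79.75 = 933.25, so the highest integer P_c is 933 hPa.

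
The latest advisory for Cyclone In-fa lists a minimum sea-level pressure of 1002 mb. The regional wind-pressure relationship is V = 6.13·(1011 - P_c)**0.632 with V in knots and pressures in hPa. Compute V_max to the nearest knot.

25 kt

ΔP = 1011 − 1002 = 9 mb.
9^0.632 ≈ 4.009.
V ≈ 6.13 × 4.009 ≈ 24.6 kt.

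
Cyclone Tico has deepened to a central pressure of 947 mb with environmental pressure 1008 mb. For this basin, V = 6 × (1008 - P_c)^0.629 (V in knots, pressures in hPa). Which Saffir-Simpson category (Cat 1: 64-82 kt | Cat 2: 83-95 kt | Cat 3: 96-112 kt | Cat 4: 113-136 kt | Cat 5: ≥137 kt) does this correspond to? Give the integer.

ΔP = 1008 − 947 = 61 mb.
V ≈ 6 × 61^0.629 = 6 × 13.27 ≈ 80 kt.
80 kt falls in the Category 1 band.

1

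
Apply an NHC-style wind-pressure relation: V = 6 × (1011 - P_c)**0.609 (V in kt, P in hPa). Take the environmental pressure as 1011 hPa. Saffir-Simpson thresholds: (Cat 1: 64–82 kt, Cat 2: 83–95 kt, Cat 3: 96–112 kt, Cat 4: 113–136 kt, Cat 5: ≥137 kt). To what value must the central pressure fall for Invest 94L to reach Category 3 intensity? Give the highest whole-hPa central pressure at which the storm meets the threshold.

916 hPa

Category 3 begins at V = 96 kt.
Required ΔP = (96/6)^(1/0.609) = 16.000^1.642 ≈ 94.89 hPa.
P_c ≤ 1011 − 94.89 = 916.11, so the highest integer P_c is 916 hPa.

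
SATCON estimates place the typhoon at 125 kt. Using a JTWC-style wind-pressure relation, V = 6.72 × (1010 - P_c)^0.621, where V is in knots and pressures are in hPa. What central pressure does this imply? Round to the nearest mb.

899 mb

ΔP = (V / 6.72)^(1/0.621) = (125/6.72)^1.610.
125/6.72 = 18.601; 18.601^1.610 ≈ 110.75 mb.
P_c = 1010 − 110.75 = 899.25 ≈ 899 mb.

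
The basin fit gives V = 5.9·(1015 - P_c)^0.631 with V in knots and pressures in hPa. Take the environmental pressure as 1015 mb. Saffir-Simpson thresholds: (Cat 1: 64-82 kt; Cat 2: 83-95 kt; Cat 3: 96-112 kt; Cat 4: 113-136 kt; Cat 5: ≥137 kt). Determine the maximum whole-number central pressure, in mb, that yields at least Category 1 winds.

Category 1 begins at V = 64 kt.
Required ΔP = (64/5.9)^(1/0.631) = 10.847^1.585 ≈ 43.73 mb.
P_c ≤ 1015 − 43.73 = 971.27, so the highest integer P_c is 971 mb.

971 mb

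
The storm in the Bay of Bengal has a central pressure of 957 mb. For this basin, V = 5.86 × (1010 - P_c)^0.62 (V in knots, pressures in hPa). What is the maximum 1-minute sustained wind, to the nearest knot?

ΔP = 1010 − 957 = 53 mb.
53^0.62 ≈ 11.723.
V ≈ 5.86 × 11.723 ≈ 68.7 kt.

69 kt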